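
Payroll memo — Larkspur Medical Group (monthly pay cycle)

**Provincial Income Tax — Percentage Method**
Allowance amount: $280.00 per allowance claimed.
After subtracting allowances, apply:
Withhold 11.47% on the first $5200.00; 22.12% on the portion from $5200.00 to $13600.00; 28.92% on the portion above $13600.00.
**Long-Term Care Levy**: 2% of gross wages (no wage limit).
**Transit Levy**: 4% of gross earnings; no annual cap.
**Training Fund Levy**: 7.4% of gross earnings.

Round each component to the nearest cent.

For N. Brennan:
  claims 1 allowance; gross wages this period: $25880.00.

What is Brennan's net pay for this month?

$16487.16

Provincial Income Tax: taxable = $25880.00 − 1×$280.00 = $25600.00
  $2454.52 + 28.92% × ($25600.00 − $13600.00) = $2454.52 + 28.92% × $12000.00 = $5924.92
Long-Term Care Levy: 2% × $25880.00 = $517.60
Transit Levy: 4% × $25880.00 = $1035.20
Training Fund Levy: 7.4% × $25880.00 = $1915.12
Total withheld: $5924.92 + $517.60 + $1035.20 + $1915.12 = $9392.84
Net pay: $25880.00 − $9392.84 = $16487.16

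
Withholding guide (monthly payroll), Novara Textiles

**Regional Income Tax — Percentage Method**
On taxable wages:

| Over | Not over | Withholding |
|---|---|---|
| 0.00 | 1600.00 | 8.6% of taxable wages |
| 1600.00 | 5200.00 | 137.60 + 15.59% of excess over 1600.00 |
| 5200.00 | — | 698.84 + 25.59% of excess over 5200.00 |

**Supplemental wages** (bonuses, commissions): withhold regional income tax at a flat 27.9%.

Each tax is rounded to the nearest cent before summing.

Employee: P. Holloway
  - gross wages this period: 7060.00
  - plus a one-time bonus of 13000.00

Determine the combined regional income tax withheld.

Regional Income Tax: taxable = 7060.00
  698.84 + 25.59% × (7060.00 − 5200.00) = 698.84 + 25.59% × 1860.00 = 1174.81
Supplemental (27.9% flat on bonus): 27.9% × 13000.00 = 3627.00
Total regional income tax: 1174.81 + 3627.00 = 4801.81

4801.81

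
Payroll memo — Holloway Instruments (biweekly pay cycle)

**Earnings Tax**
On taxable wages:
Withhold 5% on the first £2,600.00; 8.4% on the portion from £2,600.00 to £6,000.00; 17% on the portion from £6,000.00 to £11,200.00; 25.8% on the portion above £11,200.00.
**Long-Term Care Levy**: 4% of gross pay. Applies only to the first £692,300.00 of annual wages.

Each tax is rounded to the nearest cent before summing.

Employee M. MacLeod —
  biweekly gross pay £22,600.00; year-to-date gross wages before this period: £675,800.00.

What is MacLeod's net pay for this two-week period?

Earnings Tax: taxable = £22,600.00
  £1,299.60 + 25.8% × (£22,600.00 − £11,200.00) = £1,299.60 + 25.8% × £11,400.00 = £4,240.80
Long-Term Care Levy: cap £692,300.00 − YTD £675,800.00 = £16,500.00 subject; 4% × £16,500.00 = £660.00
Total withheld: £4,240.80 + £660.00 = £4,900.80
Net pay: £22,600.00 − £4,900.80 = £17,699.20

£17,699.20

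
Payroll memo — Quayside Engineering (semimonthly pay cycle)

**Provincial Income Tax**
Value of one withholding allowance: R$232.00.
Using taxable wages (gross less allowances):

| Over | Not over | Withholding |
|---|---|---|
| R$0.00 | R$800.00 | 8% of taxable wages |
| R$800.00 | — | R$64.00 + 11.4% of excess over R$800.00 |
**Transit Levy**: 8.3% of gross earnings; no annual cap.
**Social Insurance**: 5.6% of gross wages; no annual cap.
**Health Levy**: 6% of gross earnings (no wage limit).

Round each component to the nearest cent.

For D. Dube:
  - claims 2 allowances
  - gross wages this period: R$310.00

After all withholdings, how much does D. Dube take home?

R$248.31

Provincial Income Tax: taxable = R$310.00 − 2×R$232.00 = R$-154.00
  Taxable ≤ 0 → R$0.00
Transit Levy: 8.3% × R$310.00 = R$25.73
Social Insurance: 5.6% × R$310.00 = R$17.36
Health Levy: 6% × R$310.00 = R$18.60
Total withheld: R$0.00 + R$25.73 + R$17.36 + R$18.60 = R$61.69
Net pay: R$310.00 − R$61.69 = R$248.31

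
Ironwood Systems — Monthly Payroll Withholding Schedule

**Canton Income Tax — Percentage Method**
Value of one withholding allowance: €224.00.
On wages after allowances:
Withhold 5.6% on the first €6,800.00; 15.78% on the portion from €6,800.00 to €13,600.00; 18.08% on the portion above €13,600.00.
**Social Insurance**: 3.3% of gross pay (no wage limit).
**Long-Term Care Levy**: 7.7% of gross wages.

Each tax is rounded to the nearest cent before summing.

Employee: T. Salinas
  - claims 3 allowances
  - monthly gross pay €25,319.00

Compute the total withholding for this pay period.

Canton Income Tax: taxable = €25,319.00 − 3×€224.00 = €24,647.00
  €1,453.84 + 18.08% × (€24,647.00 − €13,600.00) = €1,453.84 + 18.08% × €11,047.00 = €3,451.14
Social Insurance: 3.3% × €25,319.00 = €835.53
Long-Term Care Levy: 7.7% × €25,319.00 = €1,949.56
Total: €3,451.14 + €835.53 + €1,949.56 = €6,236.23

€6,236.23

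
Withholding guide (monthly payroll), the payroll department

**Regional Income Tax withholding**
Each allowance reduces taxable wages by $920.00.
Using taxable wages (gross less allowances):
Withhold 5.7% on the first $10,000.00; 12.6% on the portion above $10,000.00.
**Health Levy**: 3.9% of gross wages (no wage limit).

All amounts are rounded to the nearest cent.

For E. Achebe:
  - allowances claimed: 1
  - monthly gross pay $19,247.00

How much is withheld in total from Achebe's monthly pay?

Regional Income Tax: taxable = $19,247.00 − 1×$920.00 = $18,327.00
  $570.00 + 12.6% × ($18,327.00 − $10,000.00) = $570.00 + 12.6% × $8,327.00 = $1,619.20
Health Levy: 3.9% × $19,247.00 = $750.63
Total: $1,619.20 + $750.63 = $2,369.83

$2,369.83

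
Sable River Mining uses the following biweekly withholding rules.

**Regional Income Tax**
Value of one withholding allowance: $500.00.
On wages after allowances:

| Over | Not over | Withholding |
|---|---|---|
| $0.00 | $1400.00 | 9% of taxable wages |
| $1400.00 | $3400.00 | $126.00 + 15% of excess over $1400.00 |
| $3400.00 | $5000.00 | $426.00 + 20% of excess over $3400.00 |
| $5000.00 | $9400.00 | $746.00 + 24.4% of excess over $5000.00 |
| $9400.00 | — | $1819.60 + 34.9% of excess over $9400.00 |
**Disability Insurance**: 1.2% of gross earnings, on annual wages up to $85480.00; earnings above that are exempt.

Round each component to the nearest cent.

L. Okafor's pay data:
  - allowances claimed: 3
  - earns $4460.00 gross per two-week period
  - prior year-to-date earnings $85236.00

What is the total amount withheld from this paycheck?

$362.93

Regional Income Tax: taxable = $4460.00 − 3×$500.00 = $2960.00
  $126.00 + 15% × ($2960.00 − $1400.00) = $126.00 + 15% × $1560.00 = $360.00
Disability Insurance: cap $85480.00 − YTD $85236.00 = $244.00 subject; 1.2% × $244.00 = $2.93
Total: $360.00 + $2.93 = $362.93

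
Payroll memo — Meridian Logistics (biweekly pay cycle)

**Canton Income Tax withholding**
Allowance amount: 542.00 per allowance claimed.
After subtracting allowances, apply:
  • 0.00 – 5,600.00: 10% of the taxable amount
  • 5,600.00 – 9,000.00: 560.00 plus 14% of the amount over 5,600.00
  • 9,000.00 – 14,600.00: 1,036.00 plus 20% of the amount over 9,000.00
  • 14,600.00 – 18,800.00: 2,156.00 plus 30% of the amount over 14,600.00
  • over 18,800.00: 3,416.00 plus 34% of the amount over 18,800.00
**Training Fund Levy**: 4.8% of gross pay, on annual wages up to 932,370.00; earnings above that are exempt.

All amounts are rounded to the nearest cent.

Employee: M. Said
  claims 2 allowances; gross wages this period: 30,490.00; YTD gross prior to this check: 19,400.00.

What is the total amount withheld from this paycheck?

Canton Income Tax: taxable = 30,490.00 − 2×542.00 = 29,406.00
  3,416.00 + 34% × (29,406.00 − 18,800.00) = 3,416.00 + 34% × 10,606.00 = 7,022.04
Training Fund Levy: 4.8% × 30,490.00 = 1,463.52
Total: 7,022.04 + 1,463.52 = 8,485.56

8,485.56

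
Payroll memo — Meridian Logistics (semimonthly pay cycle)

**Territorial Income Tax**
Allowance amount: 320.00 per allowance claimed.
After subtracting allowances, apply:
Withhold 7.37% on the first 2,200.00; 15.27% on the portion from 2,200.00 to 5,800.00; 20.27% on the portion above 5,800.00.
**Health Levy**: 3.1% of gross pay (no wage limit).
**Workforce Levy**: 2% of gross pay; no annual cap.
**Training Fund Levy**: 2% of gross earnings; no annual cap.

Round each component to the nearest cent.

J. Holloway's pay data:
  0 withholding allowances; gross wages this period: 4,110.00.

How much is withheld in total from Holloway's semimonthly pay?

745.61

Territorial Income Tax: taxable = 4,110.00
  162.14 + 15.27% × (4,110.00 − 2,200.00) = 162.14 + 15.27% × 1,910.00 = 453.80
Health Levy: 3.1% × 4,110.00 = 127.41
Workforce Levy: 2% × 4,110.00 = 82.20
Training Fund Levy: 2% × 4,110.00 = 82.20
Total: 453.80 + 127.41 + 82.20 + 82.20 = 745.61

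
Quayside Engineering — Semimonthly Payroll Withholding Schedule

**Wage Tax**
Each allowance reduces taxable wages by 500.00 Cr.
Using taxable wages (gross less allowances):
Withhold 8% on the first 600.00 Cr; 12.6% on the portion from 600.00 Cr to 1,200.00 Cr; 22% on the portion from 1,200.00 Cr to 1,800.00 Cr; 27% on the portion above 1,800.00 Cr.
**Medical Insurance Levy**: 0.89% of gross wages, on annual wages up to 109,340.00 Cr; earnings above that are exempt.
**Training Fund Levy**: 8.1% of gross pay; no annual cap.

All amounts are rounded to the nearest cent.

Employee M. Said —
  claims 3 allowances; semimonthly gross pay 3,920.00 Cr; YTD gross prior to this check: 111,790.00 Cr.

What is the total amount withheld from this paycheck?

Wage Tax: taxable = 3,920.00 Cr − 3×500.00 Cr = 2,420.00 Cr
  255.60 Cr + 27% × (2,420.00 Cr − 1,800.00 Cr) = 255.60 Cr + 27% × 620.00 Cr = 423.00 Cr
Medical Insurance Levy: YTD 111,790.00 Cr ≥ cap 109,340.00 Cr → 0.00 Cr
Training Fund Levy: 8.1% × 3,920.00 Cr = 317.52 Cr
Total: 423.00 Cr + 0.00 Cr + 317.52 Cr = 740.52 Cr

740.52 Cr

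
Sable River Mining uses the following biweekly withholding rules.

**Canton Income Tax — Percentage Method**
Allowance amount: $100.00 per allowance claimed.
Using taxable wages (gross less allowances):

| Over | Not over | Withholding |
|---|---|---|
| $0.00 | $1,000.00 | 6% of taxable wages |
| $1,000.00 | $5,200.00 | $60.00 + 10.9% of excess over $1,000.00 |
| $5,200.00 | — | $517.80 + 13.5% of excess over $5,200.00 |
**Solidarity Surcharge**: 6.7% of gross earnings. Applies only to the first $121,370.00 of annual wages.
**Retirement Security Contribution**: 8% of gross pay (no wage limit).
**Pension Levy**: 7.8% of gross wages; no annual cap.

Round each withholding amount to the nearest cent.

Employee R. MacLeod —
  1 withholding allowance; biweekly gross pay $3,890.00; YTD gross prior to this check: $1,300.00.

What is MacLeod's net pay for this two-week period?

$2,650.64

Canton Income Tax: taxable = $3,890.00 − 1×$100.00 = $3,790.00
  $60.00 + 10.9% × ($3,790.00 − $1,000.00) = $60.00 + 10.9% × $2,790.00 = $364.11
Solidarity Surcharge: 6.7% × $3,890.00 = $260.63
Retirement Security Contribution: 8% × $3,890.00 = $311.20
Pension Levy: 7.8% × $3,890.00 = $303.42
Total withheld: $364.11 + $260.63 + $311.20 + $303.42 = $1,239.36
Net pay: $3,890.00 − $1,239.36 = $2,650.64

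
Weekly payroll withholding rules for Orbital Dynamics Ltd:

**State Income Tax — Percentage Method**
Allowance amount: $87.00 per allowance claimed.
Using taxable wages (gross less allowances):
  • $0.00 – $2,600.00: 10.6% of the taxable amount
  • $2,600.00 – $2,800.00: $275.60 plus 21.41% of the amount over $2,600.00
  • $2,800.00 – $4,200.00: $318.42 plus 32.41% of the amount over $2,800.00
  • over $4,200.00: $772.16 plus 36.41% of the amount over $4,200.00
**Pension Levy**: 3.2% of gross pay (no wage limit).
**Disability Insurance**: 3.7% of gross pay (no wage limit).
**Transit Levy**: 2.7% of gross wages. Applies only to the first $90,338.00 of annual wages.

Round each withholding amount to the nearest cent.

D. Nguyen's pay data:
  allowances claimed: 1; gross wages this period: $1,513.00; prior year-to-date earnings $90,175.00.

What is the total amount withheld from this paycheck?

State Income Tax: taxable = $1,513.00 − 1×$87.00 = $1,426.00
  10.6% × $1,426.00 = $151.16
Pension Levy: 3.2% × $1,513.00 = $48.42
Disability Insurance: 3.7% × $1,513.00 = $55.98
Transit Levy: cap $90,338.00 − YTD $90,175.00 = $163.00 subject; 2.7% × $163.00 = $4.40
Total: $151.16 + $48.42 + $55.98 + $4.40 = $259.96

$259.96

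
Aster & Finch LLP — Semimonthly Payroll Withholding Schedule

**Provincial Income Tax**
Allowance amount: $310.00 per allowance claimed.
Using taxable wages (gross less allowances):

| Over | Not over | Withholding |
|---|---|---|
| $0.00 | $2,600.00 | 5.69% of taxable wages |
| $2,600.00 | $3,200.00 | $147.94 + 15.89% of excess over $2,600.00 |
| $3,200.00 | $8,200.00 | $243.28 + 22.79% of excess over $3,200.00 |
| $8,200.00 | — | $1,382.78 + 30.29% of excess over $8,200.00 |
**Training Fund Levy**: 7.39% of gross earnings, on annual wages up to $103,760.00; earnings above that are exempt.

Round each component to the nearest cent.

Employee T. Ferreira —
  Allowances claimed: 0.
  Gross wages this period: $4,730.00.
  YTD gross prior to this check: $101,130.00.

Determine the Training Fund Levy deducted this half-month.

$194.36

Training Fund Levy: cap $103,760.00 − YTD $101,130.00 = $2,630.00 subject; 7.39% × $2,630.00 = $194.36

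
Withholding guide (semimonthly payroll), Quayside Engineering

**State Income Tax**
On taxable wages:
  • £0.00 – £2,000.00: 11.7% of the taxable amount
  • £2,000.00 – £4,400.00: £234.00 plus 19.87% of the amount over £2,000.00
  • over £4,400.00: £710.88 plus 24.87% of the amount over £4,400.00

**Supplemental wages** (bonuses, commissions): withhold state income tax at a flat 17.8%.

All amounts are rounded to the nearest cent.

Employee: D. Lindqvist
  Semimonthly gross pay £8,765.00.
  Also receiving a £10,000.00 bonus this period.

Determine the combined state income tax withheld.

State Income Tax: taxable = £8,765.00
  £710.88 + 24.87% × (£8,765.00 − £4,400.00) = £710.88 + 24.87% × £4,365.00 = £1,796.46
Supplemental (17.8% flat on bonus): 17.8% × £10,000.00 = £1,780.00
Total state income tax: £1,796.46 + £1,780.00 = £3,576.46

£3,576.46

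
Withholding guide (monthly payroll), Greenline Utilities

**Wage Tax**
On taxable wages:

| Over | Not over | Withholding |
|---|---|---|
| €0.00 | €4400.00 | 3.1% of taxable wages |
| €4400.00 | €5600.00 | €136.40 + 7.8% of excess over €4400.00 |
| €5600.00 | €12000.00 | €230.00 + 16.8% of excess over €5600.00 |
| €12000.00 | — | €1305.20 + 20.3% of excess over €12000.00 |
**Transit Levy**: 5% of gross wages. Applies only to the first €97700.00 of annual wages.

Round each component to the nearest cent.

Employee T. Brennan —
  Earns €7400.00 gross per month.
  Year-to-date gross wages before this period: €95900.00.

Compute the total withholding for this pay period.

€622.40

Wage Tax: taxable = €7400.00
  €230.00 + 16.8% × (€7400.00 − €5600.00) = €230.00 + 16.8% × €1800.00 = €532.40
Transit Levy: cap €97700.00 − YTD €95900.00 = €1800.00 subject; 5% × €1800.00 = €90.00
Total: €532.40 + €90.00 = €622.40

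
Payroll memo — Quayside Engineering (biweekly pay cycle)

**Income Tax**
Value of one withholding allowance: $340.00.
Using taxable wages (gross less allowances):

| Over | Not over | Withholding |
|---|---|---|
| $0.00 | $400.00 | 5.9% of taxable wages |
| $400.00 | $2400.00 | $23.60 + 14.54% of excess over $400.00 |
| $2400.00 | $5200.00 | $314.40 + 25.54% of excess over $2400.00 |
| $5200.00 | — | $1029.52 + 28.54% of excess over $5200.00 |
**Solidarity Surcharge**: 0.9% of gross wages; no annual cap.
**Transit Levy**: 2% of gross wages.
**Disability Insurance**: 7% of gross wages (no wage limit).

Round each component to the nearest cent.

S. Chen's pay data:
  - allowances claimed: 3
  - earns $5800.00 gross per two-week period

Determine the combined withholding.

$1496.45

Income Tax: taxable = $5800.00 − 3×$340.00 = $4780.00
  $314.40 + 25.54% × ($4780.00 − $2400.00) = $314.40 + 25.54% × $2380.00 = $922.25
Solidarity Surcharge: 0.9% × $5800.00 = $52.20
Transit Levy: 2% × $5800.00 = $116.00
Disability Insurance: 7% × $5800.00 = $406.00
Total: $922.25 + $52.20 + $116.00 + $406.00 = $1496.45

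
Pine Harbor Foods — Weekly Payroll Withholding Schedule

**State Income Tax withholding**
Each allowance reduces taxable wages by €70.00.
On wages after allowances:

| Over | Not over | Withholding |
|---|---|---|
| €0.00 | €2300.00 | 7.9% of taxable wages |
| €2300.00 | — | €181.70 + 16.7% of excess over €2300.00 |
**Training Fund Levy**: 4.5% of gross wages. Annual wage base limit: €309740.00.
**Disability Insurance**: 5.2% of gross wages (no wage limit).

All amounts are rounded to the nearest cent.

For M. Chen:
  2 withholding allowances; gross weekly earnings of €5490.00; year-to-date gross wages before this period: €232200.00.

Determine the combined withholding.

State Income Tax: taxable = €5490.00 − 2×€70.00 = €5350.00
  €181.70 + 16.7% × (€5350.00 − €2300.00) = €181.70 + 16.7% × €3050.00 = €691.05
Training Fund Levy: 4.5% × €5490.00 = €247.05
Disability Insurance: 5.2% × €5490.00 = €285.48
Total: €691.05 + €247.05 + €285.48 = €1223.58

€1223.58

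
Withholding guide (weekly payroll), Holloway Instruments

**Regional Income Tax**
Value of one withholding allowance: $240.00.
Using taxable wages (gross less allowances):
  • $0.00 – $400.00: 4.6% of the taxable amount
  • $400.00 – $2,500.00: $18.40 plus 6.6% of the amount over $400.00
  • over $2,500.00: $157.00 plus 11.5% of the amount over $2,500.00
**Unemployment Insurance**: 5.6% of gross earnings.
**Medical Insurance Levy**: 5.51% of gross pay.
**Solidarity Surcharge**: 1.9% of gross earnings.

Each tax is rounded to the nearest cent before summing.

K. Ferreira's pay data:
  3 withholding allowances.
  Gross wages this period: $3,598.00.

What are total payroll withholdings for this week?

$668.57

Regional Income Tax: taxable = $3,598.00 − 3×$240.00 = $2,878.00
  $157.00 + 11.5% × ($2,878.00 − $2,500.00) = $157.00 + 11.5% × $378.00 = $200.47
Unemployment Insurance: 5.6% × $3,598.00 = $201.49
Medical Insurance Levy: 5.51% × $3,598.00 = $198.25
Solidarity Surcharge: 1.9% × $3,598.00 = $68.36
Total: $200.47 + $201.49 + $198.25 + $68.36 = $668.57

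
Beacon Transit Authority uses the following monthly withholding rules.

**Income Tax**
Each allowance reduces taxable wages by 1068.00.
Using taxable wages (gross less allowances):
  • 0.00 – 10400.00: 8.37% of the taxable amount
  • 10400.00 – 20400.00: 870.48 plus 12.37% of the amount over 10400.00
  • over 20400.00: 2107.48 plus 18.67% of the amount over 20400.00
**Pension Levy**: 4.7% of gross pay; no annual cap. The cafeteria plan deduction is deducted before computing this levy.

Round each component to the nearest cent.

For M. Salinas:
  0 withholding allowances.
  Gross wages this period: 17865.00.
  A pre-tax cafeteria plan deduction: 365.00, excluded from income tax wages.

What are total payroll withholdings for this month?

2571.25

Income Tax: taxable = 17865.00 − 365.00 = 17500.00
  870.48 + 12.37% × (17500.00 − 10400.00) = 870.48 + 12.37% × 7100.00 = 1748.75
Pension Levy: 4.7% × 17500.00 = 822.50
Total: 1748.75 + 822.50 = 2571.25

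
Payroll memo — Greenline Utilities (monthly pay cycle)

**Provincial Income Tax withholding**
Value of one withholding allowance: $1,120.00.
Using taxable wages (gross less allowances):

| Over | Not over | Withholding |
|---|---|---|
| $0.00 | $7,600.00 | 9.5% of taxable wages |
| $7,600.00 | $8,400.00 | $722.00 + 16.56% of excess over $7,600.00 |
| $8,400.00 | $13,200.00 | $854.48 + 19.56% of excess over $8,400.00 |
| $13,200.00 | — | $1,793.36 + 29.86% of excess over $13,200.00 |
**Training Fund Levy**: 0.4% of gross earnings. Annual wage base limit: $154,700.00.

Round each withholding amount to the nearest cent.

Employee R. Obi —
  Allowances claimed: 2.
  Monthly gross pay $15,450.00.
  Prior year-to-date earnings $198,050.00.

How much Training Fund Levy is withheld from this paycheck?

$0.00

Training Fund Levy: YTD $198,050.00 ≥ cap $154,700.00 → $0.00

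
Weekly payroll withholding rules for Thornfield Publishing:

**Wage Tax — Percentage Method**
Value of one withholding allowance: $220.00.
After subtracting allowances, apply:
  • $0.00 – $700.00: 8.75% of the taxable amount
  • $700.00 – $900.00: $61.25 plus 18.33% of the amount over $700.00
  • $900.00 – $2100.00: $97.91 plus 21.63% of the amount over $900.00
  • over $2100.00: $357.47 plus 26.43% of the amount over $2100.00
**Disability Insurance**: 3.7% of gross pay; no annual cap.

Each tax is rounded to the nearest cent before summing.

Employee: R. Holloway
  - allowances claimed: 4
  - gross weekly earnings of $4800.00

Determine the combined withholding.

$1016.10

Wage Tax: taxable = $4800.00 − 4×$220.00 = $3920.00
  $357.47 + 26.43% × ($3920.00 − $2100.00) = $357.47 + 26.43% × $1820.00 = $838.50
Disability Insurance: 3.7% × $4800.00 = $177.60
Total: $838.50 + $177.60 = $1016.10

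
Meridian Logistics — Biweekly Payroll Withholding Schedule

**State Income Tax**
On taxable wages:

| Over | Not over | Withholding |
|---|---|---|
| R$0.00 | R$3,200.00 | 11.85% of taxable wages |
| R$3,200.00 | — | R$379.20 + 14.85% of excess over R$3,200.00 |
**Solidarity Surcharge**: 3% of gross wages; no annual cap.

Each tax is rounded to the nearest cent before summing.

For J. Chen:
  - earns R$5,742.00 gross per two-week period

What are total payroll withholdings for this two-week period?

State Income Tax: taxable = R$5,742.00
  R$379.20 + 14.85% × (R$5,742.00 − R$3,200.00) = R$379.20 + 14.85% × R$2,542.00 = R$756.69
Solidarity Surcharge: 3% × R$5,742.00 = R$172.26
Total: R$756.69 + R$172.26 = R$928.95

R$928.95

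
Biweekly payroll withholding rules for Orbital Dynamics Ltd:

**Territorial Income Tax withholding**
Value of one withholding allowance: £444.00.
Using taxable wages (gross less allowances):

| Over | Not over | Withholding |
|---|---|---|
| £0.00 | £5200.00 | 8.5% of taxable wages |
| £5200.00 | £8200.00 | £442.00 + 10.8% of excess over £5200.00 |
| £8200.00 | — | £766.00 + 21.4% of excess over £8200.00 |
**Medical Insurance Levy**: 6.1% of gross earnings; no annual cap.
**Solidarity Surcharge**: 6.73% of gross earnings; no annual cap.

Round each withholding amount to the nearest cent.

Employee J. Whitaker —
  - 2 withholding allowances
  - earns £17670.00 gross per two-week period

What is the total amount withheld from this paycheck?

Territorial Income Tax: taxable = £17670.00 − 2×£444.00 = £16782.00
  £766.00 + 21.4% × (£16782.00 − £8200.00) = £766.00 + 21.4% × £8582.00 = £2602.55
Medical Insurance Levy: 6.1% × £17670.00 = £1077.87
Solidarity Surcharge: 6.73% × £17670.00 = £1189.19
Total: £2602.55 + £1077.87 + £1189.19 = £4869.61

£4869.61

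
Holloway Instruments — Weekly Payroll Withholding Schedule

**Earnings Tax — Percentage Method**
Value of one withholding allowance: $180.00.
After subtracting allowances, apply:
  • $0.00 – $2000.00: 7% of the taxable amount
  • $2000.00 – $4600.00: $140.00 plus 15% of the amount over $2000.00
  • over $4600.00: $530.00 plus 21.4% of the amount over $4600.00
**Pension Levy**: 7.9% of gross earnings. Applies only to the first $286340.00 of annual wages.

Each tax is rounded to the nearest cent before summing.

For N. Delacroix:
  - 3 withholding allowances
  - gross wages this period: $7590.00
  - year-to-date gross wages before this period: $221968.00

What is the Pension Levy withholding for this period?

Pension Levy: 7.9% × $7590.00 = $599.61

$599.61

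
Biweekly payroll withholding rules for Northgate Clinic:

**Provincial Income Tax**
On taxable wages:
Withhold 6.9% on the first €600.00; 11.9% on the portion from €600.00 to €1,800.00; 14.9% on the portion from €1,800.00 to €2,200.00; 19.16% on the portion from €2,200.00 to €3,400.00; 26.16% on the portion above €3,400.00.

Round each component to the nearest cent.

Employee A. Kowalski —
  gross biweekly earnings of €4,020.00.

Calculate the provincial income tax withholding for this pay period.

Provincial Income Tax: taxable = €4,020.00
  €473.72 + 26.16% × (€4,020.00 − €3,400.00) = €473.72 + 26.16% × €620.00 = €635.91

€635.91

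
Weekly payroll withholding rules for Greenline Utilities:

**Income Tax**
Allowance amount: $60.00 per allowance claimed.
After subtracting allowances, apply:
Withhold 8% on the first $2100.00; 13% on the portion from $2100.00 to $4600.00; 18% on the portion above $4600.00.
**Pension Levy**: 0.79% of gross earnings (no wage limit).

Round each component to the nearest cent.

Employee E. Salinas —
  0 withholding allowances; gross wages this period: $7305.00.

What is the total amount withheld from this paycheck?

Income Tax: taxable = $7305.00
  $493.00 + 18% × ($7305.00 − $4600.00) = $493.00 + 18% × $2705.00 = $979.90
Pension Levy: 0.79% × $7305.00 = $57.71
Total: $979.90 + $57.71 = $1037.61

$1037.61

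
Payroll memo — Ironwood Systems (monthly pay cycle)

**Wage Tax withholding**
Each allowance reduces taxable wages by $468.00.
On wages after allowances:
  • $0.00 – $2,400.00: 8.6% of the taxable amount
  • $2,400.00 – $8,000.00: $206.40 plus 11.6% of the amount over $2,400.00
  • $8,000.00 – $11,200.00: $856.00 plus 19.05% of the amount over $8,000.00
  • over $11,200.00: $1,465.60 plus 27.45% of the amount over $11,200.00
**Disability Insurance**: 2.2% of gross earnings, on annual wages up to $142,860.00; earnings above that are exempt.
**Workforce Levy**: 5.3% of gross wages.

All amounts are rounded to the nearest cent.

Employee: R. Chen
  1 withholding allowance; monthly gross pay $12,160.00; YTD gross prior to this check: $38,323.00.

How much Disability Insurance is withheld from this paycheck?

Disability Insurance: 2.2% × $12,160.00 = $267.52

$267.52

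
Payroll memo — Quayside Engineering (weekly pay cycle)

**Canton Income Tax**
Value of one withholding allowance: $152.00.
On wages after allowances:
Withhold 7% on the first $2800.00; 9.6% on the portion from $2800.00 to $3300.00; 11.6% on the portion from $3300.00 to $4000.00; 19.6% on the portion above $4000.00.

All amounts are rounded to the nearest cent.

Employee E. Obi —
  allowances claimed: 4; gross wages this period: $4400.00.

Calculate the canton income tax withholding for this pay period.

Canton Income Tax: taxable = $4400.00 − 4×$152.00 = $3792.00
  $244.00 + 11.6% × ($3792.00 − $3300.00) = $244.00 + 11.6% × $492.00 = $301.07

$301.07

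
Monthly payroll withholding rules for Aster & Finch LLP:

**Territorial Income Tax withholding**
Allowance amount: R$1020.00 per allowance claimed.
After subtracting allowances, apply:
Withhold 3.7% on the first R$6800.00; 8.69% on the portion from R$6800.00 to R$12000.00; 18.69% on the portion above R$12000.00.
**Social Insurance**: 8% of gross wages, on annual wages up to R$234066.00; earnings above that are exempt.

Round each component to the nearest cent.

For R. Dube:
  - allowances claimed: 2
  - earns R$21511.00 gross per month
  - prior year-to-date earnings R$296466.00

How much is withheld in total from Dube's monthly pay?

Territorial Income Tax: taxable = R$21511.00 − 2×R$1020.00 = R$19471.00
  R$703.48 + 18.69% × (R$19471.00 − R$12000.00) = R$703.48 + 18.69% × R$7471.00 = R$2099.81
Social Insurance: YTD R$296466.00 ≥ cap R$234066.00 → R$0.00
Total: R$2099.81 + R$0.00 = R$2099.81

R$2099.81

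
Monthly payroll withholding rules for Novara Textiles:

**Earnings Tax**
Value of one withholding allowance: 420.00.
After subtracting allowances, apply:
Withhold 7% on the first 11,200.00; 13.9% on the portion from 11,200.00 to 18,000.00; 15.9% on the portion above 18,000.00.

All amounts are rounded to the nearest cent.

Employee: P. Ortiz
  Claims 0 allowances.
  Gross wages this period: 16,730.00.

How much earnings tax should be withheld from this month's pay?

1,552.67

Earnings Tax: taxable = 16,730.00
  784.00 + 13.9% × (16,730.00 − 11,200.00) = 784.00 + 13.9% × 5,530.00 = 1,552.67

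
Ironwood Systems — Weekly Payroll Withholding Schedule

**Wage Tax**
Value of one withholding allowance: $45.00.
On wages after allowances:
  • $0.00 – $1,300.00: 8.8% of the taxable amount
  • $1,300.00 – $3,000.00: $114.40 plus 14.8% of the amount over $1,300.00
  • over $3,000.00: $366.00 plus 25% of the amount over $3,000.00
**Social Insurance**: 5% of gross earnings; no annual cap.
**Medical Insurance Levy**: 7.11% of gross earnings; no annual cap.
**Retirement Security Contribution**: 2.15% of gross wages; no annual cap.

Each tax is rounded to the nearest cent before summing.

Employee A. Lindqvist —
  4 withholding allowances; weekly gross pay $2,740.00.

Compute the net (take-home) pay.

$2,048.40

Wage Tax: taxable = $2,740.00 − 4×$45.00 = $2,560.00
  $114.40 + 14.8% × ($2,560.00 − $1,300.00) = $114.40 + 14.8% × $1,260.00 = $300.88
Social Insurance: 5% × $2,740.00 = $137.00
Medical Insurance Levy: 7.11% × $2,740.00 = $194.81
Retirement Security Contribution: 2.15% × $2,740.00 = $58.91
Total withheld: $300.88 + $137.00 + $194.81 + $58.91 = $691.60
Net pay: $2,740.00 − $691.60 = $2,048.40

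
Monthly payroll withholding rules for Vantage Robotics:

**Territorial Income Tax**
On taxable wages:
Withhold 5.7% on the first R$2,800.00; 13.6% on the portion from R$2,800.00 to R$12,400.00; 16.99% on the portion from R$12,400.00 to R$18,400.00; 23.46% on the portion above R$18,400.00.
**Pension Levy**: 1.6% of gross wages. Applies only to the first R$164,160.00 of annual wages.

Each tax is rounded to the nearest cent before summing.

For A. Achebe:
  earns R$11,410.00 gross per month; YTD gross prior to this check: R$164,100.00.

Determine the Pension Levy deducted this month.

Pension Levy: cap R$164,160.00 − YTD R$164,100.00 = R$60.00 subject; 1.6% × R$60.00 = R$0.96

R$0.96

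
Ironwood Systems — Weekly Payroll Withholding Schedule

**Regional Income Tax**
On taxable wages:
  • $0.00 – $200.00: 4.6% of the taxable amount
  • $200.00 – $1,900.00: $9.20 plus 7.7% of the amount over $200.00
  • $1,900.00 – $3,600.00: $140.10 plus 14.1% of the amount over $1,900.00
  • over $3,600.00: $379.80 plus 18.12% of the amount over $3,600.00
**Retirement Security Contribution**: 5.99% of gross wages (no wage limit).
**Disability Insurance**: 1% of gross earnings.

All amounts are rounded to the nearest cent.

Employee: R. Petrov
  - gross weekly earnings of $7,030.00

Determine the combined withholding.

$1,492.72

Regional Income Tax: taxable = $7,030.00
  $379.80 + 18.12% × ($7,030.00 − $3,600.00) = $379.80 + 18.12% × $3,430.00 = $1,001.32
Retirement Security Contribution: 5.99% × $7,030.00 = $421.10
Disability Insurance: 1% × $7,030.00 = $70.30
Total: $1,001.32 + $421.10 + $70.30 = $1,492.72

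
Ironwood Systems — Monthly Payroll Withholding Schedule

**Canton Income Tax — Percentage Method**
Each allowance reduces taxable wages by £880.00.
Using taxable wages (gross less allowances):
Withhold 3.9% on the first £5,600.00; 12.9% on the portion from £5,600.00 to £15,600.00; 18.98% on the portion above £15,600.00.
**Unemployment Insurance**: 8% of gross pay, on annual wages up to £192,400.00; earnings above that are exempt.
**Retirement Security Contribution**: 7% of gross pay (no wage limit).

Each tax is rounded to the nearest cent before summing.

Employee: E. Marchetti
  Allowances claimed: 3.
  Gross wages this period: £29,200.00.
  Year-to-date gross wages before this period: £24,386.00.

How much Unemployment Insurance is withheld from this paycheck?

£2,336.00

Unemployment Insurance: 8% × £29,200.00 = £2,336.00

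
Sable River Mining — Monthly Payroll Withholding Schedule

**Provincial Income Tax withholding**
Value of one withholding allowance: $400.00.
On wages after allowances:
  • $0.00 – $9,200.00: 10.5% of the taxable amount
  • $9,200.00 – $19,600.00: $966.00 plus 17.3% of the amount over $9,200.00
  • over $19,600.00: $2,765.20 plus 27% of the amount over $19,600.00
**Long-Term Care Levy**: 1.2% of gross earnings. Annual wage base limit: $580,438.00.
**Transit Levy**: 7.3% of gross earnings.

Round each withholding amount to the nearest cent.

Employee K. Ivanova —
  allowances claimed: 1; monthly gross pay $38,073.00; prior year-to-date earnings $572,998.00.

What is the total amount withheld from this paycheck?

$10,513.52

Provincial Income Tax: taxable = $38,073.00 − 1×$400.00 = $37,673.00
  $2,765.20 + 27% × ($37,673.00 − $19,600.00) = $2,765.20 + 27% × $18,073.00 = $7,644.91
Long-Term Care Levy: cap $580,438.00 − YTD $572,998.00 = $7,440.00 subject; 1.2% × $7,440.00 = $89.28
Transit Levy: 7.3% × $38,073.00 = $2,779.33
Total: $7,644.91 + $89.28 + $2,779.33 = $10,513.52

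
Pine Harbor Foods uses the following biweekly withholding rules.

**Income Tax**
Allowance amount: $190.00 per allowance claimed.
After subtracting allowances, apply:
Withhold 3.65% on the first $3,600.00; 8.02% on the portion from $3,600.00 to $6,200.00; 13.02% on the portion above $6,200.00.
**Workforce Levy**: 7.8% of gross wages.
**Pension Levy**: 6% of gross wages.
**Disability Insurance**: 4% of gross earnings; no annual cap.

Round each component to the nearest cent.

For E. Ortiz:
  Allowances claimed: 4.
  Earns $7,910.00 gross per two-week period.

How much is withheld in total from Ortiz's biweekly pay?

$1,871.59

Income Tax: taxable = $7,910.00 − 4×$190.00 = $7,150.00
  $339.92 + 13.02% × ($7,150.00 − $6,200.00) = $339.92 + 13.02% × $950.00 = $463.61
Workforce Levy: 7.8% × $7,910.00 = $616.98
Pension Levy: 6% × $7,910.00 = $474.60
Disability Insurance: 4% × $7,910.00 = $316.40
Total: $463.61 + $616.98 + $474.60 + $316.40 = $1,871.59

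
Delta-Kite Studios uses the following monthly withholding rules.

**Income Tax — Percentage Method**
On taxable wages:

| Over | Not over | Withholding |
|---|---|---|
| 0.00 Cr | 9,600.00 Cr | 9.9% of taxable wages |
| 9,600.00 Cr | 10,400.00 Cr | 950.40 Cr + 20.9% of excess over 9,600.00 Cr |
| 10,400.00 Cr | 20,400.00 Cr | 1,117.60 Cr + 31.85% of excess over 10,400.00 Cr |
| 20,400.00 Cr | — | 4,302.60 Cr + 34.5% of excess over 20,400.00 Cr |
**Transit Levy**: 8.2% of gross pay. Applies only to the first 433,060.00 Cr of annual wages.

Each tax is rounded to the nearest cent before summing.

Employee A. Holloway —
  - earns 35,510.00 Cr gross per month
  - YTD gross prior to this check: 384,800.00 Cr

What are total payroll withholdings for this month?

Income Tax: taxable = 35,510.00 Cr
  4,302.60 Cr + 34.5% × (35,510.00 Cr − 20,400.00 Cr) = 4,302.60 Cr + 34.5% × 15,110.00 Cr = 9,515.55 Cr
Transit Levy: 8.2% × 35,510.00 Cr = 2,911.82 Cr
Total: 9,515.55 Cr + 2,911.82 Cr = 12,427.37 Cr

12,427.37 Cr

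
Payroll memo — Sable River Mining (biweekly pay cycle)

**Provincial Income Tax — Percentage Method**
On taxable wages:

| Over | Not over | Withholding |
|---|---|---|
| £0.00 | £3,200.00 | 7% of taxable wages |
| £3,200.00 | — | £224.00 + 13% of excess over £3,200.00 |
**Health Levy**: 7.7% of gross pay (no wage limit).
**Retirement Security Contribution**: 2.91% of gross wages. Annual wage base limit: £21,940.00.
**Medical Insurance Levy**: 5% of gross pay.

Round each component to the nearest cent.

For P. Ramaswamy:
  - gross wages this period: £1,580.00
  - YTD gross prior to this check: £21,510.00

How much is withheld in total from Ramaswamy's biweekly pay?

£323.77

Provincial Income Tax: taxable = £1,580.00
  7% × £1,580.00 = £110.60
Health Levy: 7.7% × £1,580.00 = £121.66
Retirement Security Contribution: cap £21,940.00 − YTD £21,510.00 = £430.00 subject; 2.91% × £430.00 = £12.51
Medical Insurance Levy: 5% × £1,580.00 = £79.00
Total: £110.60 + £121.66 + £12.51 + £79.00 = £323.77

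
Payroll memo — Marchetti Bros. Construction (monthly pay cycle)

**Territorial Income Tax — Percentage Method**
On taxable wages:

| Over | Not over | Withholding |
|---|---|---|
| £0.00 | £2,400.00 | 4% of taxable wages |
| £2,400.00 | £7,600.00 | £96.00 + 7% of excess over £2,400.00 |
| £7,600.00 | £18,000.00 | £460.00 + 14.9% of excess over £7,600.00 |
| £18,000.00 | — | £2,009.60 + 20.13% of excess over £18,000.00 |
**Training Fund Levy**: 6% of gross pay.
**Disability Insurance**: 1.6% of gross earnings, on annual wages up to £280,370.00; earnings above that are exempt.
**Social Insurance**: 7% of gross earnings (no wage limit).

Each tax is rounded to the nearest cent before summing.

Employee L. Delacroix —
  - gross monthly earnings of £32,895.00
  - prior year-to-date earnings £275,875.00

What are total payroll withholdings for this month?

£9,356.23

Territorial Income Tax: taxable = £32,895.00
  £2,009.60 + 20.13% × (£32,895.00 − £18,000.00) = £2,009.60 + 20.13% × £14,895.00 = £5,007.96
Training Fund Levy: 6% × £32,895.00 = £1,973.70
Disability Insurance: cap £280,370.00 − YTD £275,875.00 = £4,495.00 subject; 1.6% × £4,495.00 = £71.92
Social Insurance: 7% × £32,895.00 = £2,302.65
Total: £5,007.96 + £1,973.70 + £71.92 + £2,302.65 = £9,356.23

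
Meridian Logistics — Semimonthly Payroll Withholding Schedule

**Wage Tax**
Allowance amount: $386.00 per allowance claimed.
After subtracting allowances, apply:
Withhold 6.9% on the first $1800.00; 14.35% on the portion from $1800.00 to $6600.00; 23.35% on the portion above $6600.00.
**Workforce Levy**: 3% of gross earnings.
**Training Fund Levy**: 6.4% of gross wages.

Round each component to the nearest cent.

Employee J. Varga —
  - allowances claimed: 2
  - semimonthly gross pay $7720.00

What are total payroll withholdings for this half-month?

$1619.94

Wage Tax: taxable = $7720.00 − 2×$386.00 = $6948.00
  $813.00 + 23.35% × ($6948.00 − $6600.00) = $813.00 + 23.35% × $348.00 = $894.26
Workforce Levy: 3% × $7720.00 = $231.60
Training Fund Levy: 6.4% × $7720.00 = $494.08
Total: $894.26 + $231.60 + $494.08 = $1619.94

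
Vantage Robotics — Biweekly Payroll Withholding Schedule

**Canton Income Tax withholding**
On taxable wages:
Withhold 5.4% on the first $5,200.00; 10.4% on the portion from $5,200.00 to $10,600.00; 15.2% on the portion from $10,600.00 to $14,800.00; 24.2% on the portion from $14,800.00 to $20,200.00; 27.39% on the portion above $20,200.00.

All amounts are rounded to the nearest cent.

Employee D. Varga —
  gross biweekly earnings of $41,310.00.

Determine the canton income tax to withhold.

Canton Income Tax: taxable = $41,310.00
  $2,787.60 + 27.39% × ($41,310.00 − $20,200.00) = $2,787.60 + 27.39% × $21,110.00 = $8,569.63

$8,569.63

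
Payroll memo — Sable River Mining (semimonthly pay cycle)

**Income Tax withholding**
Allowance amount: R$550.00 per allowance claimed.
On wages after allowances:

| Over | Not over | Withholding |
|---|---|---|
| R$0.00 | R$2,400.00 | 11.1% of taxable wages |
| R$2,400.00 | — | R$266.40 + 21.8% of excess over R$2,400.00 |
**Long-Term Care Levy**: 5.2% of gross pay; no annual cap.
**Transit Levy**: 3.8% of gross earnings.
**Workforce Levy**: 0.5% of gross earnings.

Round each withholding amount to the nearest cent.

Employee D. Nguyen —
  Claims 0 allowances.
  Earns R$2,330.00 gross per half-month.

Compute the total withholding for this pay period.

R$479.98

Income Tax: taxable = R$2,330.00
  11.1% × R$2,330.00 = R$258.63
Long-Term Care Levy: 5.2% × R$2,330.00 = R$121.16
Transit Levy: 3.8% × R$2,330.00 = R$88.54
Workforce Levy: 0.5% × R$2,330.00 = R$11.65
Total: R$258.63 + R$121.16 + R$88.54 + R$11.65 = R$479.98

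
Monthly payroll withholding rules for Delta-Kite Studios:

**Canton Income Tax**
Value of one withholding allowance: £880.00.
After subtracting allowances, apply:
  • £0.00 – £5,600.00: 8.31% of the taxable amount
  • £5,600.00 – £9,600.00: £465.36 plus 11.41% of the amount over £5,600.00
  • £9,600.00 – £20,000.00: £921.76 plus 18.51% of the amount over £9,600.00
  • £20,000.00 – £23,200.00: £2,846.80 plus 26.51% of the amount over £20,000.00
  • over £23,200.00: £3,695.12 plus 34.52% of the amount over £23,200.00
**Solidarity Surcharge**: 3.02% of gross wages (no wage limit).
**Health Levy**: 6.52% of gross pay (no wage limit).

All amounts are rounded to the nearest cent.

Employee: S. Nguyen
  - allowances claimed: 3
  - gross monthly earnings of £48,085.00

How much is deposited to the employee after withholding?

Canton Income Tax: taxable = £48,085.00 − 3×£880.00 = £45,445.00
  £3,695.12 + 34.52% × (£45,445.00 − £23,200.00) = £3,695.12 + 34.52% × £22,245.00 = £11,374.09
Solidarity Surcharge: 3.02% × £48,085.00 = £1,452.17
Health Levy: 6.52% × £48,085.00 = £3,135.14
Total withheld: £11,374.09 + £1,452.17 + £3,135.14 = £15,961.40
Net pay: £48,085.00 − £15,961.40 = £32,123.60

£32,123.60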